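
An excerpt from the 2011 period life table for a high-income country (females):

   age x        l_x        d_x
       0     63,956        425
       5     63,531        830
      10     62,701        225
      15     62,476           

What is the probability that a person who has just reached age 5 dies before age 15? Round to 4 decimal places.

0.0166

P(die before 15 | alive at 5) = 1 − l_15/l_5 = 1 − 62,476/63,531 = (1,055)/63,531 = 0.016606.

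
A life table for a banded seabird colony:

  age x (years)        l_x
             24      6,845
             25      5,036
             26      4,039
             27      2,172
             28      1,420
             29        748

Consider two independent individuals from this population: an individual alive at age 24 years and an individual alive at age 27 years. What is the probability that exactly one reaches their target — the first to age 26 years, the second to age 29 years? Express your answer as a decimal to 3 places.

p₁ = l_26/l_24 = 4,039/6,845 = 0.590066; p₂ = l_29/l_27 = 748/2,172 = 0.344383.
P(exactly one) = p₁(1−p₂) + (1−p₁)p₂ = 0.386857 + 0.141174 = 0.528032.

0.528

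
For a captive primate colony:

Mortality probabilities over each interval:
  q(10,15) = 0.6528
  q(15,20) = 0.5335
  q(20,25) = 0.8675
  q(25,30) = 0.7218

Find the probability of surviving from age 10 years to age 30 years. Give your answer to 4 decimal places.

0.0060

Chaining the interval survival probabilities: (1 − 0.6528) × (1 − 0.5335) × (1 − 0.8675) × (1 − 0.7218).
= 0.3472 × 0.4665 × 0.1325 × 0.2782 = 0.005970.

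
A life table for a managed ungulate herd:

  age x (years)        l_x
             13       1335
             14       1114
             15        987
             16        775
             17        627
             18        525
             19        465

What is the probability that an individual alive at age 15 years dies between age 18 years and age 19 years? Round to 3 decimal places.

This is the probability of reaching 18 but not 19, conditional on being alive at 15: (l_18 − l_19) / l_15.
= (525 − 465) / 987 = 60 / 987 = 0.060790.

0.061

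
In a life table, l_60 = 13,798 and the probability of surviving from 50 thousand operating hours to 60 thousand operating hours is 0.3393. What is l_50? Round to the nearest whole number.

l_50 = l_60 / p = 13,798 / 0.3393 = 40666.

40666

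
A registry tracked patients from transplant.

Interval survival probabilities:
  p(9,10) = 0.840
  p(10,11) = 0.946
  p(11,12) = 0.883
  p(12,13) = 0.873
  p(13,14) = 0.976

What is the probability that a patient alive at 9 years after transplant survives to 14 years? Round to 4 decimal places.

Chaining the interval survival probabilities: 0.840 × 0.946 × 0.883 × 0.873 × 0.976.
= 0.597854.

0.5979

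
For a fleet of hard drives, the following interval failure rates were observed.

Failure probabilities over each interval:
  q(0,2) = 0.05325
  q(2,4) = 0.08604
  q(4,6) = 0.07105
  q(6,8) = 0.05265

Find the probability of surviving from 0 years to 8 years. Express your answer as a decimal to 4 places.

Survival from 0 to 8 is the product of surviving each interval: (1 − 0.05325) × (1 − 0.08604) × (1 − 0.07105) × (1 − 0.05265).
= 0.94675 × 0.91396 × 0.92895 × 0.94735 = 0.761492.

0.7615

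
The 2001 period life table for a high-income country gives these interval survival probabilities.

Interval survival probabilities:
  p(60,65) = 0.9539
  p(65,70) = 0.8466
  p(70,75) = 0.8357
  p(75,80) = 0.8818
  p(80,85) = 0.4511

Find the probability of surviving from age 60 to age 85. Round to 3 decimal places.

Chaining the interval survival probabilities: 0.9539 × 0.8466 × 0.8357 × 0.8818 × 0.4511.
= 0.268457.

0.268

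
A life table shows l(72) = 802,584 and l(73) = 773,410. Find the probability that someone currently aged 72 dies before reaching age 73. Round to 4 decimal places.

0.0364

P(die before 73 | alive at 72) = 1 − l(73)/l(72) = 1 − 773,410/802,584 = (29,174)/802,584 = 0.036350.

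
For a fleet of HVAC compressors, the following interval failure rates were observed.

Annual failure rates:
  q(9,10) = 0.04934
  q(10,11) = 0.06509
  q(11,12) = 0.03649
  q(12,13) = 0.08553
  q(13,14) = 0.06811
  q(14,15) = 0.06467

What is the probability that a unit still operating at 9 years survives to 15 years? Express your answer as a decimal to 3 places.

Chaining the interval survival probabilities: (1 − 0.04934) × (1 − 0.06509) × (1 − 0.03649) × (1 − 0.08553) × (1 − 0.06811) × (1 − 0.06467).
= 0.95066 × 0.93491 × 0.96351 × 0.91447 × 0.93189 × 0.93533 = 0.682575.

0.683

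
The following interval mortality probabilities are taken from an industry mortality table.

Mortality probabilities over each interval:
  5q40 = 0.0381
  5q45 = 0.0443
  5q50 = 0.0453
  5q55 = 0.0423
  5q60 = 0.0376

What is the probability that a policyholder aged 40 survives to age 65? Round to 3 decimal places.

0.809

Survival from 40 to 65 is the product of surviving each interval: (1 − 0.0381) × (1 − 0.0443) × (1 − 0.0453) × (1 − 0.0423) × (1 − 0.0376).
= 0.9619 × 0.9557 × 0.9547 × 0.9577 × 0.9624 = 0.808916.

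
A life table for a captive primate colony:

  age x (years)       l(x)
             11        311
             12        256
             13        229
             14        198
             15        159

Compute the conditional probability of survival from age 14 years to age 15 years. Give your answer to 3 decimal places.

The conditional survival probability is l(15)/l(14) = 159/198 = 0.803030.

0.803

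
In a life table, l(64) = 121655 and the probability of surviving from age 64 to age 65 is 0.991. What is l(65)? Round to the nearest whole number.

120560

l(65) = l(64) × p = 121655 × 0.991 = 120560.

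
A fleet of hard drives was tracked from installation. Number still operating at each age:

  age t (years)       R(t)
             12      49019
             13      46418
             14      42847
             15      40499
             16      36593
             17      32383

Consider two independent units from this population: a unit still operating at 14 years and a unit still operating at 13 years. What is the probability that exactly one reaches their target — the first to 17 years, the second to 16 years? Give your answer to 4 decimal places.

p₁ = R(17)/R(14) = 32383/42847 = 0.755782; p₂ = R(16)/R(13) = 36593/46418 = 0.788336.
P(exactly one) = p₁(1−p₂) + (1−p₁)p₂ = 0.159972 + 0.192526 = 0.352498.

0.3525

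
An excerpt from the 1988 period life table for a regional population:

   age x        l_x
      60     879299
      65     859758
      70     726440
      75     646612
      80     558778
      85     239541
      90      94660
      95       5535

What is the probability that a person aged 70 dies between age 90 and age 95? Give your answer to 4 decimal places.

We want 20|5q70 = (l_90 − l_95)/l_70.
This is the probability of reaching 90 but not 95, conditional on being alive at 70: (l_90 − l_95) / l_70.
= (94660 − 5535) / 726440 = 89125 / 726440 = 0.122687.

0.1227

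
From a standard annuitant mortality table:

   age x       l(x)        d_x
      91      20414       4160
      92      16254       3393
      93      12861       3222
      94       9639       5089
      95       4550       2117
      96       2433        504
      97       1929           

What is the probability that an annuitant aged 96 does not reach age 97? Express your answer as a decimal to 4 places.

0.2072

P(die before 97 | alive at 96) = 1 − l(97)/l(96) = 1 − 1929/2433 = (504)/2433 = 0.207152.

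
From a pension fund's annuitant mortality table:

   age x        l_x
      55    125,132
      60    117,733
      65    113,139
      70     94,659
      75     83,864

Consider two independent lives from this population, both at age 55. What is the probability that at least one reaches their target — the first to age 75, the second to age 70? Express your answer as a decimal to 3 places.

p₁ = l_75/l_55 = 83,864/125,132 = 0.670204; p₂ = l_70/l_55 = 94,659/125,132 = 0.756473.
P(at least one) = 1 − (1−p₁)(1−p₂) = 1 − 0.329796 × 0.243527 = 0.919686.

0.920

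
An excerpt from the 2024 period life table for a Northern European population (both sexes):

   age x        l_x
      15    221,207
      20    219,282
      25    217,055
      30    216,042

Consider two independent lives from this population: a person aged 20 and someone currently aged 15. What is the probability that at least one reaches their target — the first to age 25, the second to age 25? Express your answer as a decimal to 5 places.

0.99981

p₁ = l_25/l_20 = 217,055/219,282 = 0.989844; p₂ = l_25/l_15 = 217,055/221,207 = 0.981230.
P(at least one) = 1 − (1−p₁)(1−p₂) = 1 − 0.010156 × 0.018770 = 0.999809.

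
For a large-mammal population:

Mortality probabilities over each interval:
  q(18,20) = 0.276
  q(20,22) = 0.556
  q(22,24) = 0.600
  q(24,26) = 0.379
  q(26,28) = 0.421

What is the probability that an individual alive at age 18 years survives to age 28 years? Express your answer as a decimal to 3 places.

Chaining the interval survival probabilities: (1 − 0.276) × (1 − 0.556) × (1 − 0.600) × (1 − 0.379) × (1 − 0.421).
= 0.724 × 0.444 × 0.400 × 0.621 × 0.579 = 0.046233.

0.046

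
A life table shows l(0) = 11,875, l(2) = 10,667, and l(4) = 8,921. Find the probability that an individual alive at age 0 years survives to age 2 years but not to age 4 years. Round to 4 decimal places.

0.1470

This is the probability of reaching 2 but not 4, conditional on being alive at 0: (l(2) − l(4)) / l(0).
= (10,667 − 8,921) / 11,875 = 1,746 / 11,875 = 0.147032.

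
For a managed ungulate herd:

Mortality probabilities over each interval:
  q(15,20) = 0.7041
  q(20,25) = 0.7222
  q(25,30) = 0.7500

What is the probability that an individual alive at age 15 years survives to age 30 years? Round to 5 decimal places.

P(survive 15→30) = (1 − 0.7041) × (1 − 0.7222) × (1 − 0.7500).
= 0.2959 × 0.2778 × 0.2500 = 0.020550.

0.02055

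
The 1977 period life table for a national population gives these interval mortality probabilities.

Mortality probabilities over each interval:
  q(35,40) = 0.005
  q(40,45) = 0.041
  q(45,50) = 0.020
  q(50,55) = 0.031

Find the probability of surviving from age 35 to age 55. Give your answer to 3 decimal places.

Survival from 35 to 55 is the product of surviving each interval: (1 − 0.005) × (1 − 0.041) × (1 − 0.020) × (1 − 0.031).
= 0.995 × 0.959 × 0.980 × 0.969 = 0.906132.

0.906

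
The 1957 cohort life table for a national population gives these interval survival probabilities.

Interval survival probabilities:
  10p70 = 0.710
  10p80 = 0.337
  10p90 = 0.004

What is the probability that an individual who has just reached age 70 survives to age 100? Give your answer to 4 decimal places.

Chaining the interval survival probabilities: 0.710 × 0.337 × 0.004.
= 0.000957.

0.0010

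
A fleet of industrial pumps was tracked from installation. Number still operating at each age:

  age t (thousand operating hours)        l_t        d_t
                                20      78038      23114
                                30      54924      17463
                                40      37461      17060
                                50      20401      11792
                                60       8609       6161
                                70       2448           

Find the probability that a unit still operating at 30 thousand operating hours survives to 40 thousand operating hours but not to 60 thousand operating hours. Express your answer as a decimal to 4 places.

0.5253

This is the probability of reaching 40 but not 60, conditional on being operational at 30: (l_40 − l_60) / l_30.
= (37461 − 8609) / 54924 = 28852 / 54924 = 0.525308.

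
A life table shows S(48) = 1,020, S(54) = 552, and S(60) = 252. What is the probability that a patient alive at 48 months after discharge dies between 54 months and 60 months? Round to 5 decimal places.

0.29412

This is the probability of reaching 54 but not 60, conditional on being alive at 48: (S(54) − S(60)) / S(48).
= (552 − 252) / 1,020 = 300 / 1,020 = 0.294118.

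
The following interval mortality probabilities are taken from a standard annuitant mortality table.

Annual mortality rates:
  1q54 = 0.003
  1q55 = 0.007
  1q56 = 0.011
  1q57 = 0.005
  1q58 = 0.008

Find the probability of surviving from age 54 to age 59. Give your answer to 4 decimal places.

Survival from 54 to 59 is the product of surviving each interval: (1 − 0.003) × (1 − 0.007) × (1 − 0.011) × (1 − 0.005) × (1 − 0.008).
= 0.997 × 0.993 × 0.989 × 0.995 × 0.992 = 0.966441.

0.9664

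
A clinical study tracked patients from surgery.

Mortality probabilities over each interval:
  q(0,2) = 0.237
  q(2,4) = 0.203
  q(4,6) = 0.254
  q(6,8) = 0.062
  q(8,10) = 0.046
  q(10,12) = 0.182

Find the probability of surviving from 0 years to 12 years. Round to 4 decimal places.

0.3321

P(survive 0→12) = (1 − 0.237) × (1 − 0.203) × (1 − 0.254) × (1 − 0.062) × (1 − 0.046) × (1 − 0.182).
= 0.763 × 0.797 × 0.746 × 0.938 × 0.954 × 0.818 = 0.332067.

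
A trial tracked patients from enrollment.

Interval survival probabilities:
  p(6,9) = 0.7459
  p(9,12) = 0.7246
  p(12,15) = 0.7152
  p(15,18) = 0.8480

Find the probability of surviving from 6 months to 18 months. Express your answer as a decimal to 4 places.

0.3278

P(survive 6→18) = 0.7459 × 0.7246 × 0.7152 × 0.8480.
= 0.327795.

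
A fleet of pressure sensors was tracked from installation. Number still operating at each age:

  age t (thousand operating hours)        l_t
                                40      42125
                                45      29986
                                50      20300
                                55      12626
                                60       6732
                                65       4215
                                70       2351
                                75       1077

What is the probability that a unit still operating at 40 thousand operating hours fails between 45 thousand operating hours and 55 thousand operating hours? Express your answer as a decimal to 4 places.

This is the probability of reaching 45 but not 55, conditional on being operational at 40: (l_45 − l_55) / l_40.
= (29986 − 12626) / 42125 = 17360 / 42125 = 0.412107.

0.4121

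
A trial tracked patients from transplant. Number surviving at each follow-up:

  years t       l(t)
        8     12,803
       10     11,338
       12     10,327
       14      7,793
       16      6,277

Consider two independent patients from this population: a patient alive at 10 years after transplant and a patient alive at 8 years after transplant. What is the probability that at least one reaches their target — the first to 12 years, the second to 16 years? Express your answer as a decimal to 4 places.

p₁ = l(12)/l(10) = 10,327/11,338 = 0.910831; p₂ = l(16)/l(8) = 6,277/12,803 = 0.490276.
P(at least one) = 1 − (1−p₁)(1−p₂) = 1 − 0.089169 × 0.509724 = 0.954548.

0.9545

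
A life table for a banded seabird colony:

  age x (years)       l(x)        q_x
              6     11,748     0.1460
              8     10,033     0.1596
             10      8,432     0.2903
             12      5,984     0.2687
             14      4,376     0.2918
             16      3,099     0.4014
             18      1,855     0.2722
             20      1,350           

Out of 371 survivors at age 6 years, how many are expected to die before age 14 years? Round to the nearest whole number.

233

The relevant probability is 1 − 4,376/11,748 = 0.627511.
Expected number = 371 × 0.627511 = 233.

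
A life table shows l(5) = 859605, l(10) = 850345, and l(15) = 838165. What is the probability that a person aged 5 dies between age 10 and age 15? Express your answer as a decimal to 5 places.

0.01417

This is the probability of reaching 10 but not 15, conditional on being alive at 5: (l(10) − l(15)) / l(5).
= (850345 − 838165) / 859605 = 12180 / 859605 = 0.014169.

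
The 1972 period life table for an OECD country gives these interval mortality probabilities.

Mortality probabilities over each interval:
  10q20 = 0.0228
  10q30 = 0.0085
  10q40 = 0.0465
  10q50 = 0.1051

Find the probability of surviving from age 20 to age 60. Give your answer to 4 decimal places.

Chaining the interval survival probabilities: (1 − 0.0228) × (1 − 0.0085) × (1 − 0.0465) × (1 − 0.1051).
= 0.9772 × 0.9915 × 0.9535 × 0.8949 = 0.826745.

0.8267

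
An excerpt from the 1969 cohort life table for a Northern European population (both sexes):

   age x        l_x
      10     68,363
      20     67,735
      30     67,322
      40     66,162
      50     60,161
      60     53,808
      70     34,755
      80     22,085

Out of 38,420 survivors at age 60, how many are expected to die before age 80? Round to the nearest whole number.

22651

The relevant probability is 1 − 22,085/53,808 = 0.589559.
Expected number = 38,420 × 0.589559 = 22651.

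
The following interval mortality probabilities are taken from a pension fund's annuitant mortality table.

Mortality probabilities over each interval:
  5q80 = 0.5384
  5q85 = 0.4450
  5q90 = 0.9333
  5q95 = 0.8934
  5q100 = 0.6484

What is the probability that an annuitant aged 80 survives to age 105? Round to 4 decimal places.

Survival from 80 to 105 is the product of surviving each interval: (1 − 0.5384) × (1 − 0.4450) × (1 − 0.9333) × (1 − 0.8934) × (1 − 0.6484).
= 0.4616 × 0.5550 × 0.0667 × 0.1066 × 0.3516 = 0.000640.

0.0006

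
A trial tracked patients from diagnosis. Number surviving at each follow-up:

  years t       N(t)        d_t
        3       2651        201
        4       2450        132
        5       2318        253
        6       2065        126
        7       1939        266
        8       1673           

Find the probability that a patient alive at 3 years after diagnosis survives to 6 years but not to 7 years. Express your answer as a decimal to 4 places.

This is the probability of reaching 6 but not 7, conditional on being alive at 3: (N(6) − N(7)) / N(3).
= (2065 − 1939) / 2651 = 126 / 2651 = 0.047529.

0.0475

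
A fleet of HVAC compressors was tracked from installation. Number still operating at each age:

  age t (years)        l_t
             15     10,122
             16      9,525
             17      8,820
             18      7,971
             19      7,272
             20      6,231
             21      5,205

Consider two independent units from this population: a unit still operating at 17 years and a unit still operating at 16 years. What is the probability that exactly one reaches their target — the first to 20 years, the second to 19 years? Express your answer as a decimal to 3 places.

0.391

p₁ = l_20/l_17 = 6,231/8,820 = 0.706463; p₂ = l_19/l_16 = 7,272/9,525 = 0.763465.
P(exactly one) = p₁(1−p₂) + (1−p₁)p₂ = 0.167103 + 0.224105 = 0.391208.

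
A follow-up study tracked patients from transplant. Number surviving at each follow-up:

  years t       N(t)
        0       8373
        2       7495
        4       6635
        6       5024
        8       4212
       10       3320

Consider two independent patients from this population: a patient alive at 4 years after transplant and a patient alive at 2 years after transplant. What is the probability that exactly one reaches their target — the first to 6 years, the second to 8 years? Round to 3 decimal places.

p₁ = N(6)/N(4) = 5024/6635 = 0.757197; p₂ = N(8)/N(2) = 4212/7495 = 0.561975.
P(exactly one) = p₁(1−p₂) + (1−p₁)p₂ = 0.331671 + 0.136449 = 0.468120.

0.468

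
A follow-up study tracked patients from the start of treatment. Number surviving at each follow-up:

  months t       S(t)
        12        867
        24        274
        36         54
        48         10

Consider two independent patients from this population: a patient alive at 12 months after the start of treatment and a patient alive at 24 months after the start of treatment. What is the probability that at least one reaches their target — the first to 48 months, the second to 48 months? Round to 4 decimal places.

p₁ = S(48)/S(12) = 10/867 = 0.011534; p₂ = S(48)/S(24) = 10/274 = 0.036496.
P(at least one) = 1 − (1−p₁)(1−p₂) = 1 − 0.988466 × 0.963504 = 0.047609.

0.0476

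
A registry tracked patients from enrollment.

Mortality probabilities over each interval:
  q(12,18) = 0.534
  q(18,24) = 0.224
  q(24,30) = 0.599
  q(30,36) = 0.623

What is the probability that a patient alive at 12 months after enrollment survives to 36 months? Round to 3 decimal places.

0.055

The overall survival probability is (1 − 0.534) × (1 − 0.224) × (1 − 0.599) × (1 − 0.623).
= 0.466 × 0.776 × 0.401 × 0.377 = 0.054668.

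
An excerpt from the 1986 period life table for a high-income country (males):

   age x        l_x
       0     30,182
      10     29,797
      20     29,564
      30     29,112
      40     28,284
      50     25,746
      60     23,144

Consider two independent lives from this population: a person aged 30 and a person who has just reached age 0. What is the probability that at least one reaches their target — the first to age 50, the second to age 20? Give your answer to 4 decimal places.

0.9976

p₁ = l_50/l_30 = 25,746/29,112 = 0.884378; p₂ = l_20/l_0 = 29,564/30,182 = 0.979524.
P(at least one) = 1 − (1−p₁)(1−p₂) = 1 − 0.115622 × 0.020476 = 0.997633.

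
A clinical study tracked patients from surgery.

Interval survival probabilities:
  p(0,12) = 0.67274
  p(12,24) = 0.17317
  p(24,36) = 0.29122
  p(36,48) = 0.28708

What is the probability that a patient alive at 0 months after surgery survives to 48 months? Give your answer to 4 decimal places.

Survival from 0 to 48 is the product of surviving each interval: 0.67274 × 0.17317 × 0.29122 × 0.28708.
= 0.009740.

0.0097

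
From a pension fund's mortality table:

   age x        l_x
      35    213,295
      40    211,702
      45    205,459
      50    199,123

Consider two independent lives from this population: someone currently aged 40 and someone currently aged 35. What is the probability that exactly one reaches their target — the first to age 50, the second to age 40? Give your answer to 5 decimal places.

0.06600

p₁ = l_50/l_40 = 199,123/211,702 = 0.940582; p₂ = l_40/l_35 = 211,702/213,295 = 0.992531.
P(exactly one) = p₁(1−p₂) + (1−p₁)p₂ = 0.007025 + 0.058974 = 0.065999.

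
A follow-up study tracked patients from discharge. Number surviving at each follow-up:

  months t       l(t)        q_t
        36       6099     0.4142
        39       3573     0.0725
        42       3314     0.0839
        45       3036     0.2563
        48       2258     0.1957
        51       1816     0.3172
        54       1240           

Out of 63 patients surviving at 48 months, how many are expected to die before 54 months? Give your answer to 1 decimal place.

The relevant probability is 1 − 1240/2258 = 0.450841.
Expected number = 63 × 0.450841 = 28.4.

28.4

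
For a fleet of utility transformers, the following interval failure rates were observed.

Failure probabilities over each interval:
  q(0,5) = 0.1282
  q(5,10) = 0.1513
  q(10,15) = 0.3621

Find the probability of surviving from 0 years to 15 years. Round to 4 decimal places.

0.4720

The overall survival probability is (1 − 0.1282) × (1 − 0.1513) × (1 − 0.3621).
= 0.8718 × 0.8487 × 0.6379 = 0.471980.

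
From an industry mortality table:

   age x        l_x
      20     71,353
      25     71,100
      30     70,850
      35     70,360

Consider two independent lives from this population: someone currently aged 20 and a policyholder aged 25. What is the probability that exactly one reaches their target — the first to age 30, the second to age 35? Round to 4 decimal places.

p₁ = l_30/l_20 = 70,850/71,353 = 0.992951; p₂ = l_35/l_25 = 70,360/71,100 = 0.989592.
P(exactly one) = p₁(1−p₂) + (1−p₁)p₂ = 0.010335 + 0.006976 = 0.017310.

0.0173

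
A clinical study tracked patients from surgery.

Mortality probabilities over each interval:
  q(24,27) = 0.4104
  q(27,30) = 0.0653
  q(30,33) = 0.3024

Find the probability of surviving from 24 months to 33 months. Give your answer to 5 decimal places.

0.38445

Chaining the interval survival probabilities: (1 − 0.4104) × (1 − 0.0653) × (1 − 0.3024).
= 0.5896 × 0.9347 × 0.6976 = 0.384447.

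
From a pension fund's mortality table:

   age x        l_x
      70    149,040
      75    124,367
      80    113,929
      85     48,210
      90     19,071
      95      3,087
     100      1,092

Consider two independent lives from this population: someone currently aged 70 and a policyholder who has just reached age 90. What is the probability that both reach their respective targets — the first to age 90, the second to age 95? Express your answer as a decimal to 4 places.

0.0207

p₁ = l_90/l_70 = 19,071/149,040 = 0.127959; p₂ = l_95/l_90 = 3,087/19,071 = 0.161869.
P(both) = p₁ × p₂ = 0.127959 × 0.161869 = 0.020713.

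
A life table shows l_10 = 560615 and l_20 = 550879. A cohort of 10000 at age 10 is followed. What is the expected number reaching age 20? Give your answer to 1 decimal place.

The relevant probability is 550879/560615 = 0.982633.
Expected number = 10000 × 0.982633 = 9826.3.

9826.3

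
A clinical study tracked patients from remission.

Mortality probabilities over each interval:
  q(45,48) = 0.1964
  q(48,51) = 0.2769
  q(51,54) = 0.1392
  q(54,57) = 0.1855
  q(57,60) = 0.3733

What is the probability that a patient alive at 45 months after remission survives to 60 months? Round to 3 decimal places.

0.255

The overall survival probability is (1 − 0.1964) × (1 − 0.2769) × (1 − 0.1392) × (1 − 0.1855) × (1 − 0.3733).
= 0.8036 × 0.7231 × 0.8608 × 0.8145 × 0.6267 = 0.255324.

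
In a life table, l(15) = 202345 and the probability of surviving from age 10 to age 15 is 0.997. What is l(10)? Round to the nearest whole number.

202954

l(10) = l(15) / p = 202345 / 0.997 = 202954.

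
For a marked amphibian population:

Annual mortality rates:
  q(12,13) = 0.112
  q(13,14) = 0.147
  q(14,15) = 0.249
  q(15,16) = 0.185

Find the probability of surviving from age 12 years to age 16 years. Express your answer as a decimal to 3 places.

Chaining the interval survival probabilities: (1 − 0.112) × (1 − 0.147) × (1 − 0.249) × (1 − 0.185).
= 0.888 × 0.853 × 0.751 × 0.815 = 0.463617.

0.464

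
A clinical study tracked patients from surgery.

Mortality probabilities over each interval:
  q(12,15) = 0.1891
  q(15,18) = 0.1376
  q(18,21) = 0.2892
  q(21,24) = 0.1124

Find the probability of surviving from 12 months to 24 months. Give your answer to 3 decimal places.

P(survive 12→24) = (1 − 0.1891) × (1 − 0.1376) × (1 − 0.2892) × (1 − 0.1124).
= 0.8109 × 0.8624 × 0.7108 × 0.8876 = 0.441205.

0.441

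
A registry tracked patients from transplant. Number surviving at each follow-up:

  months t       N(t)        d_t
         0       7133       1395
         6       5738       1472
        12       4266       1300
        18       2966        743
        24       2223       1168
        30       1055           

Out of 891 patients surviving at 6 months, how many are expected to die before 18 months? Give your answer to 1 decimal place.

The relevant probability is 1 − 2966/5738 = 0.483095.
Expected number = 891 × 0.483095 = 430.4.

430.4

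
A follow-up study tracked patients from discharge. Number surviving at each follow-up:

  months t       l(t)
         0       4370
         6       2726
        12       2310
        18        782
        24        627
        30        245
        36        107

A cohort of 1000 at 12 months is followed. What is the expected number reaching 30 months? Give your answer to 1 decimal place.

106.1

The relevant probability is 245/2310 = 0.106061.
Expected number = 1000 × 0.106061 = 106.1.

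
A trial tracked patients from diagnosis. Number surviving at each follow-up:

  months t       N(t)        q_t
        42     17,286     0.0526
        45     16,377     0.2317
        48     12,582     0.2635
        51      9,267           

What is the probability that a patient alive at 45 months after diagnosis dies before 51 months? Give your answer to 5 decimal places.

P(die before 51 | alive at 45) = 1 − N(51)/N(45) = 1 − 9,267/16,377 = (7,110)/16,377 = 0.434145.

0.43415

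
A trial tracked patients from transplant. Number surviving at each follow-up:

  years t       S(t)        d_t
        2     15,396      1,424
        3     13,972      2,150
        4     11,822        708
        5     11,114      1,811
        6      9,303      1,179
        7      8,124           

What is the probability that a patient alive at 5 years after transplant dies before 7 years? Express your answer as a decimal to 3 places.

P(die before 7 | alive at 5) = 1 − S(7)/S(5) = 1 − 8,124/11,114 = (2,990)/11,114 = 0.269030.

0.269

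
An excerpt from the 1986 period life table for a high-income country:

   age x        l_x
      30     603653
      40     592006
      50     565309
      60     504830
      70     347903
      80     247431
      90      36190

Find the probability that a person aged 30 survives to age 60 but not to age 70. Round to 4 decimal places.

0.2600

We want 30|10q30 = (l_60 − l_70)/l_30.
This is the probability of reaching 60 but not 70, conditional on being alive at 30: (l_60 − l_70) / l_30.
= (504830 − 347903) / 603653 = 156927 / 603653 = 0.259962.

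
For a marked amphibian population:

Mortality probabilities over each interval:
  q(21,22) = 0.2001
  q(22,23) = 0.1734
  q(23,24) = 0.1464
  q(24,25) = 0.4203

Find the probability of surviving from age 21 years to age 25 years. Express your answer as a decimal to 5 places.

The overall survival probability is (1 − 0.2001) × (1 − 0.1734) × (1 − 0.1464) × (1 − 0.4203).
= 0.7999 × 0.8266 × 0.8536 × 0.5797 = 0.327182.

0.32718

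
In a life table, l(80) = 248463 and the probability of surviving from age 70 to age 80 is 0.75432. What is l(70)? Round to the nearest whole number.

329387

l(70) = l(80) / p = 248463 / 0.75432 = 329387.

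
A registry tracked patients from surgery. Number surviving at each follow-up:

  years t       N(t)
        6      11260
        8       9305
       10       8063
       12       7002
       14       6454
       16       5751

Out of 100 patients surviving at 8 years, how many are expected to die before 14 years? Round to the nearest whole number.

The relevant probability is 1 − 6454/9305 = 0.306394.
Expected number = 100 × 0.306394 = 31.

31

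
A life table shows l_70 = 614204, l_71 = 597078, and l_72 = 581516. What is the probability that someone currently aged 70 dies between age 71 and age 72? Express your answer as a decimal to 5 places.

0.02534

This is the probability of reaching 71 but not 72, conditional on being alive at 70: (l_71 − l_72) / l_70.
= (597078 − 581516) / 614204 = 15562 / 614204 = 0.025337.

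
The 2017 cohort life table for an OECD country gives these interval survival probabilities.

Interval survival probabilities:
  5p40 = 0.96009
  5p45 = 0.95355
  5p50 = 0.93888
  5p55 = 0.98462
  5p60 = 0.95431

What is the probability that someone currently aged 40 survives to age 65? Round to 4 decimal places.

0.8077

Chaining the interval survival probabilities: 0.96009 × 0.95355 × 0.93888 × 0.98462 × 0.95431.
= 0.807651.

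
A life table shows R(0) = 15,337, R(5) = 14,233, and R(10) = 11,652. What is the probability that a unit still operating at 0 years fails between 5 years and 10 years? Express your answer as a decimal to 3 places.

This is the probability of reaching 5 but not 10, conditional on being operational at 0: (R(5) − R(10)) / R(0).
= (14,233 − 11,652) / 15,337 = 2,581 / 15,337 = 0.168286.

0.168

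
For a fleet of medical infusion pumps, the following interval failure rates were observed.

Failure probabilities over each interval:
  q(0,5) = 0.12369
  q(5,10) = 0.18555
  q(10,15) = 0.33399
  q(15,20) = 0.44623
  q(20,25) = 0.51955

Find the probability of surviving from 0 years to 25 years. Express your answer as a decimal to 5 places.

0.12647

P(survive 0→25) = (1 − 0.12369) × (1 − 0.18555) × (1 − 0.33399) × (1 − 0.44623) × (1 − 0.51955).
= 0.87631 × 0.81445 × 0.66601 × 0.55377 × 0.48045 = 0.126468.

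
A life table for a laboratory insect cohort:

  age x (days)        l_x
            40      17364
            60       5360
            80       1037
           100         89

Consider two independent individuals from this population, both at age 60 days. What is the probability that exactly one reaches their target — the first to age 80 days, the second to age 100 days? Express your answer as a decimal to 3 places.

p₁ = l_80/l_60 = 1037/5360 = 0.193470; p₂ = l_100/l_60 = 89/5360 = 0.016604.
P(exactly one) = p₁(1−p₂) + (1−p₁)p₂ = 0.190258 + 0.013392 = 0.203649.

0.204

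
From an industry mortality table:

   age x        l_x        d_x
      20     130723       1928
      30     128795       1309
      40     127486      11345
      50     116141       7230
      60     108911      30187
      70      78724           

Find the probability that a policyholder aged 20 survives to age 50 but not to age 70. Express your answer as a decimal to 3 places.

We want 30|20q20 = (l_50 − l_70)/l_20.
This is the probability of reaching 50 but not 70, conditional on being alive at 20: (l_50 − l_70) / l_20.
= (116141 − 78724) / 130723 = 37417 / 130723 = 0.286231.

0.286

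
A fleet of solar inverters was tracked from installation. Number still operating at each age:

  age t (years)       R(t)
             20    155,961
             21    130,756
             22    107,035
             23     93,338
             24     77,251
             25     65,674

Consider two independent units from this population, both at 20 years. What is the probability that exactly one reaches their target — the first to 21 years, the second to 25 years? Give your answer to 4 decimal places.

0.5534

p₁ = R(21)/R(20) = 130,756/155,961 = 0.838389; p₂ = R(25)/R(20) = 65,674/155,961 = 0.421092.
P(exactly one) = p₁(1−p₂) + (1−p₁)p₂ = 0.485350 + 0.068053 = 0.553403.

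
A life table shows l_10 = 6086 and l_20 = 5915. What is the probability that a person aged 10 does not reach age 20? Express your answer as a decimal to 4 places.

0.0281

P(die before 20 | alive at 10) = 1 − l_20/l_10 = 1 − 5915/6086 = (171)/6086 = 0.028097.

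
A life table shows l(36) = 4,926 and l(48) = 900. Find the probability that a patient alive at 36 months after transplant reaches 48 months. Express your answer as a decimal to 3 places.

0.183

The conditional survival probability is l(48)/l(36) = 900/4,926 = 0.182704.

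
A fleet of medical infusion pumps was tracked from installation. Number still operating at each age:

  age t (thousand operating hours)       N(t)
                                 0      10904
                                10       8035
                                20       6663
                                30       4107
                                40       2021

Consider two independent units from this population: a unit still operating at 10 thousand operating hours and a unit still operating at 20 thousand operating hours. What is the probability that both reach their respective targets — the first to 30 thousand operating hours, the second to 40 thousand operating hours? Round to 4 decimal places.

p₁ = N(30)/N(10) = 4107/8035 = 0.511139; p₂ = N(40)/N(20) = 2021/6663 = 0.303317.
P(both) = p₁ × p₂ = 0.511139 × 0.303317 = 0.155037.

0.1550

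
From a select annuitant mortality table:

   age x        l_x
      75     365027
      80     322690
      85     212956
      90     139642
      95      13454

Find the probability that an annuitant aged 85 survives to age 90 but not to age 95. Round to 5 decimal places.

We want 5|5q85 = (l_90 − l_95)/l_85.
This is the probability of reaching 90 but not 95, conditional on being alive at 85: (l_90 − l_95) / l_85.
= (139642 − 13454) / 212956 = 126188 / 212956 = 0.592554.

0.59255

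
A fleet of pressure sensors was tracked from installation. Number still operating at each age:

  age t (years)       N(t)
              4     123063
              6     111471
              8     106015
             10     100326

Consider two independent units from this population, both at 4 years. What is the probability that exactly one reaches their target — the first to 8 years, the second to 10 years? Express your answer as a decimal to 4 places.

0.2721

p₁ = N(8)/N(4) = 106015/123063 = 0.861469; p₂ = N(10)/N(4) = 100326/123063 = 0.815241.
P(exactly one) = p₁(1−p₂) + (1−p₁)p₂ = 0.159164 + 0.112936 = 0.272100.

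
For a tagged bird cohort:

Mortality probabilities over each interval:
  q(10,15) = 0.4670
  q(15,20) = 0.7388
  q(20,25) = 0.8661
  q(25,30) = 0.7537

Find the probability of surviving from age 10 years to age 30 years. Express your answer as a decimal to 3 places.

0.005

The overall survival probability is (1 − 0.4670) × (1 − 0.7388) × (1 − 0.8661) × (1 − 0.7537).
= 0.5330 × 0.2612 × 0.1339 × 0.2463 = 0.004591.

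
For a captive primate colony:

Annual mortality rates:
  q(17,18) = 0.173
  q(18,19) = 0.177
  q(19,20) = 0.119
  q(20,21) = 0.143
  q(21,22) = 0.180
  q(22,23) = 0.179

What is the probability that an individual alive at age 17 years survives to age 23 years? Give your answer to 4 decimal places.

0.3460

Chaining the interval survival probabilities: (1 − 0.173) × (1 − 0.177) × (1 − 0.119) × (1 − 0.143) × (1 − 0.180) × (1 − 0.179).
= 0.827 × 0.823 × 0.881 × 0.857 × 0.820 × 0.821 = 0.345955.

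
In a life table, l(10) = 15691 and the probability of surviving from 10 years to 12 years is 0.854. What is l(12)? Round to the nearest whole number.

l(12) = l(10) × p = 15691 × 0.854 = 13400.

13400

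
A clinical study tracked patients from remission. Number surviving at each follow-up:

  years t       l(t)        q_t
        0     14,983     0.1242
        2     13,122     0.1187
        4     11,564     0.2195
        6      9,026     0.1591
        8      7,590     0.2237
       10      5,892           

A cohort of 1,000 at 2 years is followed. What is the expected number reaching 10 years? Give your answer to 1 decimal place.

449.0

The relevant probability is 5,892/13,122 = 0.449017.
Expected number = 1,000 × 0.449017 = 449.0.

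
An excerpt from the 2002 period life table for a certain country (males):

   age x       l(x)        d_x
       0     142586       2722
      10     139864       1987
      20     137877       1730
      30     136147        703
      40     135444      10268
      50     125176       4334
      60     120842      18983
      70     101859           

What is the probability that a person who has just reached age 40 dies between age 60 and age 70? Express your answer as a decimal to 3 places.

This is the probability of reaching 60 but not 70, conditional on being alive at 40: (l(60) − l(70)) / l(40).
= (120842 − 101859) / 135444 = 18983 / 135444 = 0.140154.

0.140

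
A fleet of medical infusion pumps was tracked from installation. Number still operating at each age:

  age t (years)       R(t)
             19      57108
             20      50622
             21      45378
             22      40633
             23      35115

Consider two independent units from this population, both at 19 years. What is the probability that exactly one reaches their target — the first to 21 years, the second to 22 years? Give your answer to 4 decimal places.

p₁ = R(21)/R(19) = 45378/57108 = 0.794600; p₂ = R(22)/R(19) = 40633/57108 = 0.711512.
P(exactly one) = p₁(1−p₂) + (1−p₁)p₂ = 0.229233 + 0.146145 = 0.375377.

0.3754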